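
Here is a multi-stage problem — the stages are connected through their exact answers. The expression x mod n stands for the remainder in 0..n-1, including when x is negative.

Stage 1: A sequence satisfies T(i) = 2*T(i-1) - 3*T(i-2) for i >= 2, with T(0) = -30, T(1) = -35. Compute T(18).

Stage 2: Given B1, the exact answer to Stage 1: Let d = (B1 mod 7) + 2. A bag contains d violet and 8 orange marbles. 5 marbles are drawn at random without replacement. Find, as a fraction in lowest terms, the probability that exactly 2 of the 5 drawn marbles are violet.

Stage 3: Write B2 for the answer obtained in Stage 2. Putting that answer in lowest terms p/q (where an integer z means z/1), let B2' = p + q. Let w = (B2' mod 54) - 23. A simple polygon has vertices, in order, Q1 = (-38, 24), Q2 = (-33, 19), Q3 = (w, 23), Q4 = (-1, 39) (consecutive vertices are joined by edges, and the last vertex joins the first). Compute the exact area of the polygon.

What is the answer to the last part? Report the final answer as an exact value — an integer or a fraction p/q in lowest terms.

536

Stage 1: T(2) = 2*(-35) - 3*(-30) = 20; iterating: T(2)=20, T(3)=145, T(4)=230, T(5)=25, T(6)=-640, T(7)=-1355, T(8)=-790, T(9)=2485, T(10)=7340, T(11)=7225, T(12)=-7570, T(13)=-36815, T(14)=-50920, T(15)=8605, T(16)=169970, T(17)=314125, T(18)=118340; answer 118340
Stage 2: B1 = 118340; d = 7; total draws C(15,5) = 3003; favorable C(7,2)*C(8,3) = 1176; P = 56/143; answer 56/143
Stage 3: B2 = 56/143; threaded value p + q = 199; w = 14; cross terms: (-38*19 - -33*24)=70, (-33*23 - 14*19)=-1025, (14*39 - -1*23)=569, (-1*24 - -38*39)=1458; twice the area = |1072| = 1072; area = 536; answer 536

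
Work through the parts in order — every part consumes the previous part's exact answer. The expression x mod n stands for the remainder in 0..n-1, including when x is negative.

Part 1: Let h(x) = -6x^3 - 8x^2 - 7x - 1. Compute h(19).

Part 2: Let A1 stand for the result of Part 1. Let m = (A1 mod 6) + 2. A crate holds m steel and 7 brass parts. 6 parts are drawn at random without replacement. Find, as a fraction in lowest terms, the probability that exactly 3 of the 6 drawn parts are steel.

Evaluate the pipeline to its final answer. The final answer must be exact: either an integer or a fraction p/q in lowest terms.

10/33

Part 1: -6*(19)^3 - 8*(19)^2 - 7*(19)^1 - 1 = (-41154) + (-2888) + (-133) + (-1) = -44176; answer -44176
Part 2: A1 = -44176; m = 4; total draws C(11,6) = 462; favorable C(4,3)*C(7,3) = 140; P = 10/33; answer 10/33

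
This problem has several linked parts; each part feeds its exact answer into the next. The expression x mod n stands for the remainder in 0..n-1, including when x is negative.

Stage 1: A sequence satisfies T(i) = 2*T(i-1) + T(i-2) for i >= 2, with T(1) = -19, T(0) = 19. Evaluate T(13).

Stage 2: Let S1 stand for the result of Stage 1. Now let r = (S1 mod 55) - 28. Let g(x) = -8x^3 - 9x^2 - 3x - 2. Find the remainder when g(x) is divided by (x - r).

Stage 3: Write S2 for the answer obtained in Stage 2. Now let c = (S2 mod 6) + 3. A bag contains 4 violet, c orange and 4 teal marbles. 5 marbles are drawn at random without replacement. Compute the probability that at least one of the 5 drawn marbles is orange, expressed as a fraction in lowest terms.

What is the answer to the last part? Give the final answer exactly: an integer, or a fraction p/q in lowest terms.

Stage 1: T(2) = 2*(-19) + 1*(19) = -19; iterating: T(2)=-19, T(3)=-57, T(4)=-133, T(5)=-323, T(6)=-779, T(7)=-1881, T(8)=-4541, T(9)=-10963, T(10)=-26467, T(11)=-63897, T(12)=-154261, T(13)=-372419; answer -372419
Stage 2: S1 = -372419; r = 13; remainder = value at the root: -8*(13)^3 - 9*(13)^2 - 3*(13)^1 - 2 = (-17576) + (-1521) + (-39) + (-2) = -19138; answer -19138
Stage 3: S2 = -19138; c = 5; total draws C(13,5) = 1287; complement C(8,5) = 56; favorable 1287 - 56 = 1231; P = 1231/1287; answer 1231/1287

1231/1287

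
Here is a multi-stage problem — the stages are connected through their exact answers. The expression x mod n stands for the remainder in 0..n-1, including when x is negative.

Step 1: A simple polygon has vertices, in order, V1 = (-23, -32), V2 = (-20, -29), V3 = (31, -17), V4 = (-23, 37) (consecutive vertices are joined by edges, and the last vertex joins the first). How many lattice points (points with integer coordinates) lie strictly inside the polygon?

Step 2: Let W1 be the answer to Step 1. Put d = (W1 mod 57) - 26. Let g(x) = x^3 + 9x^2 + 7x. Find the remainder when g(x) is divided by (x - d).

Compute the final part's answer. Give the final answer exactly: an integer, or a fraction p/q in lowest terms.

385

Step 1: cross terms: (-23*-29 - -20*-32)=27, (-20*-17 - 31*-29)=1239, (31*37 - -23*-17)=756, (-23*-32 - -23*37)=1587; twice the area = |3609| = 3609; area = 3609/2; boundary points = 3 + 3 + 54 + 69 = 129; strictly interior points = area - boundary/2 + 1 = 1741; answer 1741
Step 2: W1 = 1741; d = 5; remainder = value at the root: 1*(5)^3 + 9*(5)^2 + 7*(5)^1 = (125) + (225) + (35) = 385; answer 385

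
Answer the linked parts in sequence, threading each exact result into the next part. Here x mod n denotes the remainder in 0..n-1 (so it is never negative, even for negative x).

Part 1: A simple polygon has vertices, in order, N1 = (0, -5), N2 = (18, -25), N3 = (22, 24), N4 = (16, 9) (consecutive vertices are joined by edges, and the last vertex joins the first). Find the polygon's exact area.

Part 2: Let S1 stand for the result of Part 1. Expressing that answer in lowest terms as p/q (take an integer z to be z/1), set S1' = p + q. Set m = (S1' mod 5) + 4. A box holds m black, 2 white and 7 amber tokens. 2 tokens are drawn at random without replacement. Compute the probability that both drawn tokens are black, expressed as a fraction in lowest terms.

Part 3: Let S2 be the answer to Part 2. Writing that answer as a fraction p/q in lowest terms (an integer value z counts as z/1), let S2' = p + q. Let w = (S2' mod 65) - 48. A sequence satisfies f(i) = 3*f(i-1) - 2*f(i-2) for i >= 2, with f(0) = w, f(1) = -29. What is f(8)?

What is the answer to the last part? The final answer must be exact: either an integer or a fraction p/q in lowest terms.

-5617

Part 1: cross terms: (0*-25 - 18*-5)=90, (18*24 - 22*-25)=982, (22*9 - 16*24)=-186, (16*-5 - 0*9)=-80; twice the area = |806| = 806; area = 403; answer 403
Part 2: S1 = 403; threaded value p + q = 404; m = 8; total draws C(17,2) = 136; favorable C(8,2) = 28; P = 7/34; answer 7/34
Part 3: S2 = 7/34; threaded value p + q = 41; w = -7; f(2) = 3*(-29) - 2*(-7) = -73; iterating: f(2)=-73, f(3)=-161, f(4)=-337, f(5)=-689, f(6)=-1393, f(7)=-2801, f(8)=-5617; answer -5617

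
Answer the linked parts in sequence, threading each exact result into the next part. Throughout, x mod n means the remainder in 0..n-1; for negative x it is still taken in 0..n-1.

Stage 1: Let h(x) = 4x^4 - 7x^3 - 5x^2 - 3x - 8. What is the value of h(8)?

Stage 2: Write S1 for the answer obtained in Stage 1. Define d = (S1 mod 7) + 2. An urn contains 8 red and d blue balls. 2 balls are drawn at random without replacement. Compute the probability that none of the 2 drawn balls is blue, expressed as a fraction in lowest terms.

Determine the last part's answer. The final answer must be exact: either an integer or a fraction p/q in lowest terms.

14/33

Stage 1: 4*(8)^4 - 7*(8)^3 - 5*(8)^2 - 3*(8)^1 - 8 = (16384) + (-3584) + (-320) + (-24) + (-8) = 12448; answer 12448
Stage 2: S1 = 12448; d = 4; total draws C(12,2) = 66; favorable C(8,2) = 28; P = 14/33; answer 14/33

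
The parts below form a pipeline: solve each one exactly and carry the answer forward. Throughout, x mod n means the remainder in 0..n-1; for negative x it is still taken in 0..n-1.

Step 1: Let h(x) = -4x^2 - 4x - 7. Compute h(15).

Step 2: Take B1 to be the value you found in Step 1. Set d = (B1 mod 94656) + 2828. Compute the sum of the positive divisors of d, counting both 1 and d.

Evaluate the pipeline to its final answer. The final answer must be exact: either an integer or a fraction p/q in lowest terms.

Step 1: -4*(15)^2 - 4*(15)^1 - 7 = (-900) + (-60) + (-7) = -967; answer -967
Step 2: B1 = -967; d = 96517; 96517 is prime, so its only divisors are 1 and 96517; sigma = 1 + 96517 = 96518; answer 96518

96518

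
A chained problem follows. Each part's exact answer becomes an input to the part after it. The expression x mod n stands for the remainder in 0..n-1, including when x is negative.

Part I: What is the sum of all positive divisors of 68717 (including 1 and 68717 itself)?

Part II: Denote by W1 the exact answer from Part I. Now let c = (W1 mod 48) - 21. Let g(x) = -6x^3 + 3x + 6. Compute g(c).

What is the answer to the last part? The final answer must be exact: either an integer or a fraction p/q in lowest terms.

55509

Part I: 68717 = 11 * 6247; sigma = (1 + 11) * (1 + 6247) = 12 * 6248 = 74976; answer 74976
Part II: W1 = 74976; c = -21; -6*(-21)^3 + 3*(-21)^1 + 6 = (55566) + (-63) + (6) = 55509; answer 55509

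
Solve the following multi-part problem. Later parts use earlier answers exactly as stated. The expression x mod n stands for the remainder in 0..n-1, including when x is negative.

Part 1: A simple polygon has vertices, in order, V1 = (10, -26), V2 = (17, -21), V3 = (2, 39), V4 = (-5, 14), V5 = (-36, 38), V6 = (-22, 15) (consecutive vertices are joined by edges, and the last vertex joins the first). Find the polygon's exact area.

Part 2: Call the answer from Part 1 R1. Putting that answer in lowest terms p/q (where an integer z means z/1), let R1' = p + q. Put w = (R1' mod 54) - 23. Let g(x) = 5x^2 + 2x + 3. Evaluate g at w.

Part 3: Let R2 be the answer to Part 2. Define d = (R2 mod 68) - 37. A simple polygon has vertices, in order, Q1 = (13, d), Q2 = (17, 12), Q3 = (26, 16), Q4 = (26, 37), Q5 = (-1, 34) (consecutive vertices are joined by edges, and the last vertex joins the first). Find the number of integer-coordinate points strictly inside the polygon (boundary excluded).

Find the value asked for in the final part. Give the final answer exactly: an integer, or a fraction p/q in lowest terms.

575

Part 1: cross terms: (10*-21 - 17*-26)=232, (17*39 - 2*-21)=705, (2*14 - -5*39)=223, (-5*38 - -36*14)=314, (-36*15 - -22*38)=296, (-22*-26 - 10*15)=422; twice the area = |2192| = 2192; area = 1096; answer 1096
Part 2: R1 = 1096; threaded value p + q = 1097; w = -6; 5*(-6)^2 + 2*(-6)^1 + 3 = (180) + (-12) + (3) = 171; answer 171
Part 3: R2 = 171; d = -2; cross terms: (13*12 - 17*-2)=190, (17*16 - 26*12)=-40, (26*37 - 26*16)=546, (26*34 - -1*37)=921, (-1*-2 - 13*34)=-440; twice the area = |1177| = 1177; area = 1177/2; boundary points = 2 + 1 + 21 + 3 + 2 = 29; strictly interior points = area - boundary/2 + 1 = 575; answer 575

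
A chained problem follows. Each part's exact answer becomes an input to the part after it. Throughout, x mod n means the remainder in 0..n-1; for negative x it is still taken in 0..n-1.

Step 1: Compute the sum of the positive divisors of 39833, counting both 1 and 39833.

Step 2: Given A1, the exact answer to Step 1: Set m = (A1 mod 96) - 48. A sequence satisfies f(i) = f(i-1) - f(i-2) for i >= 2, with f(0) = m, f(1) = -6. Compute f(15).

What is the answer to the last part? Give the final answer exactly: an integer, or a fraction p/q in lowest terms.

12

Step 1: 39833 = 61 * 653; sigma = (1 + 61) * (1 + 653) = 62 * 654 = 40548; answer 40548
Step 2: A1 = 40548; m = -12; f(2) = 1*(-6) - 1*(-12) = 6; iterating: f(2)=6, f(3)=12, f(4)=6, f(5)=-6, f(6)=-12, f(7)=-6, f(8)=6, f(9)=12, f(10)=6, f(11)=-6, f(12)=-12, f(13)=-6, f(14)=6, f(15)=12; answer 12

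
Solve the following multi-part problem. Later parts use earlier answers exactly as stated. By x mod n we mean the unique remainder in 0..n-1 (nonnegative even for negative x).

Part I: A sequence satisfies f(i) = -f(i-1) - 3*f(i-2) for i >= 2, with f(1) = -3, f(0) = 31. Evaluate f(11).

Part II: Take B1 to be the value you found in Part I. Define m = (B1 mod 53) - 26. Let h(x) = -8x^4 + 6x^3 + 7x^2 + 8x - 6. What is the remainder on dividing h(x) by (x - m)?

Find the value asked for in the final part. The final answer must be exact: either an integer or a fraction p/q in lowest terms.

-1934730

Part I: f(2) = -1*(-3) - 3*(31) = -90; iterating: f(2)=-90, f(3)=99, f(4)=171, f(5)=-468, f(6)=-45, f(7)=1449, f(8)=-1314, f(9)=-3033, f(10)=6975, f(11)=2124; answer 2124
Part II: B1 = 2124; m = -22; remainder = value at the root: -8*(-22)^4 + 6*(-22)^3 + 7*(-22)^2 + 8*(-22)^1 - 6 = (-1874048) + (-63888) + (3388) + (-176) + (-6) = -1934730; answer -1934730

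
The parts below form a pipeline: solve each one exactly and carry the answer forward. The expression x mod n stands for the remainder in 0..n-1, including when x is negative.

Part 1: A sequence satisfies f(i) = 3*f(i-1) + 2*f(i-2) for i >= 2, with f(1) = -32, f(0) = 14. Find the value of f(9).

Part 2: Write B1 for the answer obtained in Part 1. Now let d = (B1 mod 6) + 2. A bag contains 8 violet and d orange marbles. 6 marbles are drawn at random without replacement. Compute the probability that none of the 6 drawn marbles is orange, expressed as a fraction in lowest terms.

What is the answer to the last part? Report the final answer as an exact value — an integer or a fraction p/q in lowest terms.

4/429

Part 1: f(2) = 3*(-32) + 2*(14) = -68; iterating: f(2)=-68, f(3)=-268, f(4)=-940, f(5)=-3356, f(6)=-11948, f(7)=-42556, f(8)=-151564, f(9)=-539804; answer -539804
Part 2: B1 = -539804; d = 6; total draws C(14,6) = 3003; favorable C(8,6) = 28; P = 4/429; answer 4/429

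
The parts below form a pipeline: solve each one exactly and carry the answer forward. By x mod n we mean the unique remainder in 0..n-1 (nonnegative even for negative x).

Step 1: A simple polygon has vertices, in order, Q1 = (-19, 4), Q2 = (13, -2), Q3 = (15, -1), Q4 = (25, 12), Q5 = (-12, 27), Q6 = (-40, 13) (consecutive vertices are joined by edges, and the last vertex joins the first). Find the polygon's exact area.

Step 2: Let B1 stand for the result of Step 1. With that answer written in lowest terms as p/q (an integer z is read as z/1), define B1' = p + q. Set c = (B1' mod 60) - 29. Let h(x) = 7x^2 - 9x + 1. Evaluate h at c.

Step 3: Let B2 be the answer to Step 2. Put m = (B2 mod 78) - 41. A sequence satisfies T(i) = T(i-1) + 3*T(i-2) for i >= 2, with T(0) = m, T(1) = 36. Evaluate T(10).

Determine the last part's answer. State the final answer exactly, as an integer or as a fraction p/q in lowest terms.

78300

Step 1: cross terms: (-19*-2 - 13*4)=-14, (13*-1 - 15*-2)=17, (15*12 - 25*-1)=205, (25*27 - -12*12)=819, (-12*13 - -40*27)=924, (-40*4 - -19*13)=87; twice the area = |2038| = 2038; area = 1019; answer 1019
Step 2: B1 = 1019; threaded value p + q = 1020; c = -29; 7*(-29)^2 - 9*(-29)^1 + 1 = (5887) + (261) + (1) = 6149; answer 6149
Step 3: B2 = 6149; m = 24; T(2) = 1*(36) + 3*(24) = 108; iterating: T(2)=108, T(3)=216, T(4)=540, T(5)=1188, T(6)=2808, T(7)=6372, T(8)=14796, T(9)=33912, T(10)=78300; answer 78300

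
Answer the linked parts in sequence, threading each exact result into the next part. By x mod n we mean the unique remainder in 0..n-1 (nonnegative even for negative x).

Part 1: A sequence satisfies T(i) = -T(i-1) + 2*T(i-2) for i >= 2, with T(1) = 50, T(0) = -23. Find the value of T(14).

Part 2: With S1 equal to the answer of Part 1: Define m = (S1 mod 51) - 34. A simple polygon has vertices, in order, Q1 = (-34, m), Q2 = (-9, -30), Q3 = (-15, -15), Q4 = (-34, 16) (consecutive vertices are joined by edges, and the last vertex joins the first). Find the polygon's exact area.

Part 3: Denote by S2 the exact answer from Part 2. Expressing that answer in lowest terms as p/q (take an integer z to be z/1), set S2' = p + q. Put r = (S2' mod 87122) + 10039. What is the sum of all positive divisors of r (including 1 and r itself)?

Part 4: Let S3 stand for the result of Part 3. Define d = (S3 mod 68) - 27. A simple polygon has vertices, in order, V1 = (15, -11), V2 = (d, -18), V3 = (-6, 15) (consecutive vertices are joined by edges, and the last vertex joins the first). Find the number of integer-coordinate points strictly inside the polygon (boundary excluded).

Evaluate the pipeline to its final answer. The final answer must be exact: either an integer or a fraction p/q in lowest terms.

Part 1: T(2) = -1*(50) + 2*(-23) = -96; iterating: T(2)=-96, T(3)=196, T(4)=-388, T(5)=780, T(6)=-1556, T(7)=3116, T(8)=-6228, T(9)=12460, T(10)=-24916, T(11)=49836, T(12)=-99668, T(13)=199340, T(14)=-398676; answer -398676
Part 2: S1 = -398676; m = 8; cross terms: (-34*-30 - -9*8)=1092, (-9*-15 - -15*-30)=-315, (-15*16 - -34*-15)=-750, (-34*8 - -34*16)=272; twice the area = |299| = 299; area = 299/2; answer 299/2
Part 3: S2 = 299/2; threaded value p + q = 301; r = 10340; 10340 = 2^2 * 5 * 11 * 47; sigma = (1 + 2 + 4) * (1 + 5) * (1 + 11) * (1 + 47) = 7 * 6 * 12 * 48 = 24192; answer 24192
Part 4: S3 = 24192; d = 25; cross terms: (15*-18 - 25*-11)=5, (25*15 - -6*-18)=267, (-6*-11 - 15*15)=-159; twice the area = |113| = 113; area = 113/2; boundary points = 1 + 1 + 1 = 3; strictly interior points = area - boundary/2 + 1 = 56; answer 56

56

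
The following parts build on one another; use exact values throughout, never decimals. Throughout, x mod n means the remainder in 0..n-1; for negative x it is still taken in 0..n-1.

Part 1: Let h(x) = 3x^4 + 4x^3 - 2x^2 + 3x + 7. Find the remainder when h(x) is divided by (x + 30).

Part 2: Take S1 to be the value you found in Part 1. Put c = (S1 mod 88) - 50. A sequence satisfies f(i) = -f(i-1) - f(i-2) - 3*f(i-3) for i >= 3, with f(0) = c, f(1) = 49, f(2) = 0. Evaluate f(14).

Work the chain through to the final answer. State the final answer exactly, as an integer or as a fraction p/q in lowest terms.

7392

Part 1: remainder = value at the root: 3*(-30)^4 + 4*(-30)^3 - 2*(-30)^2 + 3*(-30)^1 + 7 = (2430000) + (-108000) + (-1800) + (-90) + (7) = 2320117; answer 2320117
Part 2: S1 = 2320117; c = 35; f(3) = -1*(0) - 1*(49) - 3*(35) = -154; iterating: f(3)=-154, f(4)=7, f(5)=147, f(6)=308, f(7)=-476, f(8)=-273, f(9)=-175, f(10)=1876, f(11)=-882, f(12)=-469, f(13)=-4277, f(14)=7392; answer 7392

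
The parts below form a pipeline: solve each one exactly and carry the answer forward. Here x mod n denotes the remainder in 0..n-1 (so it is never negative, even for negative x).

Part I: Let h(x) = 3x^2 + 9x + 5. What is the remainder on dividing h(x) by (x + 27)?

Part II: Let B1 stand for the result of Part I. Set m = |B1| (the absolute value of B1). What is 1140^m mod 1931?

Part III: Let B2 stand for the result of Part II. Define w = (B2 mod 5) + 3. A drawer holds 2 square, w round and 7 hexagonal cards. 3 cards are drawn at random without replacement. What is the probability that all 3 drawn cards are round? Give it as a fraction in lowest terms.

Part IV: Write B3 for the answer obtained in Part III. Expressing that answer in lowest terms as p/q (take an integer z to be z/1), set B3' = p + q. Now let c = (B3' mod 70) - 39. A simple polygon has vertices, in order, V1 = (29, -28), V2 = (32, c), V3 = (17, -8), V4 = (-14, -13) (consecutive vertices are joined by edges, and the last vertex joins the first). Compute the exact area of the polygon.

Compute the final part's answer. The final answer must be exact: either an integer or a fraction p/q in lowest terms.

Part I: remainder = value at the root: 3*(-27)^2 + 9*(-27)^1 + 5 = (2187) + (-243) + (5) = 1949; answer 1949
Part II: B1 = 1949; m = 1949; squarings mod 1931: 1140^1=1140, 1140^2=37, 1140^4=1369, 1140^8=1091, 1140^16=785, 1140^32=236, 1140^64=1628, 1140^128=1052, 1140^256=241, 1140^512=151, 1140^1024=1560; 1140^1949 = 1140^1 * 1140^4 * 1140^8 * 1140^16 * 1140^128 * 1140^256 * 1140^512 * 1140^1024 = 443 (mod 1931); answer 443
Part III: B2 = 443; w = 6; total draws C(15,3) = 455; favorable C(6,3) = 20; P = 4/91; answer 4/91
Part IV: B3 = 4/91; threaded value p + q = 95; c = -14; cross terms: (29*-14 - 32*-28)=490, (32*-8 - 17*-14)=-18, (17*-13 - -14*-8)=-333, (-14*-28 - 29*-13)=769; twice the area = |908| = 908; area = 454; answer 454

454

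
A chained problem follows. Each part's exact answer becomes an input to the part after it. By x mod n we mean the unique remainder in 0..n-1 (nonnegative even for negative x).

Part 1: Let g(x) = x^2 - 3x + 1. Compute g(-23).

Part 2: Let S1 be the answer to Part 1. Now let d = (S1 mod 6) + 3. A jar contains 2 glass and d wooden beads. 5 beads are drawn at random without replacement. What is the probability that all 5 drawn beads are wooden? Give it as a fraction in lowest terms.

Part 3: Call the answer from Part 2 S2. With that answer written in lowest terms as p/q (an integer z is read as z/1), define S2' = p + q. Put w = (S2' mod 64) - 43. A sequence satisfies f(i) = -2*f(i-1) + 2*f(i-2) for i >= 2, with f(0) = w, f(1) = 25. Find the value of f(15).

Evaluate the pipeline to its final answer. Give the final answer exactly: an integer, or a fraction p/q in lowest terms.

Part 1: 1*(-23)^2 - 3*(-23)^1 + 1 = (529) + (69) + (1) = 599; answer 599
Part 2: S1 = 599; d = 8; total draws C(10,5) = 252; favorable C(8,5) = 56; P = 2/9; answer 2/9
Part 3: S2 = 2/9; threaded value p + q = 11; w = -32; f(2) = -2*(25) + 2*(-32) = -114; iterating: f(2)=-114, f(3)=278, f(4)=-784, f(5)=2124, f(6)=-5816, f(7)=15880, f(8)=-43392, f(9)=118544, f(10)=-323872, f(11)=884832, f(12)=-2417408, f(13)=6604480, f(14)=-18043776, f(15)=49296512; answer 49296512

49296512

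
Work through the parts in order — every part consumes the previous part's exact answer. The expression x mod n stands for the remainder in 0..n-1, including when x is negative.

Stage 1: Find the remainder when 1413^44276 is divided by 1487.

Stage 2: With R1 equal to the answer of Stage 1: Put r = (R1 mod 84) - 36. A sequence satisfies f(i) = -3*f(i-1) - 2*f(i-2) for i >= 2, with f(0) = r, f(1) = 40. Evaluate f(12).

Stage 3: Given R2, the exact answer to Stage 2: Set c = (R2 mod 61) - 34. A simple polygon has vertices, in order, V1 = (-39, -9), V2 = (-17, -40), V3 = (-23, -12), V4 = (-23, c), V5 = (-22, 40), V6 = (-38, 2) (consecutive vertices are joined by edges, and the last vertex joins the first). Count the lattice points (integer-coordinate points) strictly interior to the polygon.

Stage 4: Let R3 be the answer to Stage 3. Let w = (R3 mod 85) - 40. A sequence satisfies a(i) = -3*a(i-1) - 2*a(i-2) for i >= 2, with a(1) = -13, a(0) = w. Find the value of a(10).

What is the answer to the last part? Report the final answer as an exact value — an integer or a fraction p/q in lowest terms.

Stage 1: squarings mod 1487: 1413^1=1413, 1413^2=1015, 1413^4=1221, 1413^8=867, 1413^16=754, 1413^32=482, 1413^64=352, 1413^128=483, 1413^256=1317, 1413^512=647, 1413^1024=762, 1413^2048=714, 1413^4096=1242, 1413^8192=545, 1413^16384=1112, 1413^32768=847; 1413^44276 = 1413^4 * 1413^16 * 1413^32 * 1413^64 * 1413^128 * 1413^1024 * 1413^2048 * 1413^8192 * 1413^32768 = 254 (mod 1487); answer 254
Stage 2: R1 = 254; r = -34; f(2) = -3*(40) - 2*(-34) = -52; iterating: f(2)=-52, f(3)=76, f(4)=-124, f(5)=220, f(6)=-412, f(7)=796, f(8)=-1564, f(9)=3100, f(10)=-6172, f(11)=12316, f(12)=-24604; answer -24604
Stage 3: R2 = -24604; c = 6; cross terms: (-39*-40 - -17*-9)=1407, (-17*-12 - -23*-40)=-716, (-23*6 - -23*-12)=-414, (-23*40 - -22*6)=-788, (-22*2 - -38*40)=1476, (-38*-9 - -39*2)=420; twice the area = |1385| = 1385; area = 1385/2; boundary points = 1 + 2 + 18 + 1 + 2 + 1 = 25; strictly interior points = area - boundary/2 + 1 = 681; answer 681
Stage 4: R3 = 681; w = -39; a(2) = -3*(-13) - 2*(-39) = 117; iterating: a(2)=117, a(3)=-325, a(4)=741, a(5)=-1573, a(6)=3237, a(7)=-6565, a(8)=13221, a(9)=-26533, a(10)=53157; answer 53157

53157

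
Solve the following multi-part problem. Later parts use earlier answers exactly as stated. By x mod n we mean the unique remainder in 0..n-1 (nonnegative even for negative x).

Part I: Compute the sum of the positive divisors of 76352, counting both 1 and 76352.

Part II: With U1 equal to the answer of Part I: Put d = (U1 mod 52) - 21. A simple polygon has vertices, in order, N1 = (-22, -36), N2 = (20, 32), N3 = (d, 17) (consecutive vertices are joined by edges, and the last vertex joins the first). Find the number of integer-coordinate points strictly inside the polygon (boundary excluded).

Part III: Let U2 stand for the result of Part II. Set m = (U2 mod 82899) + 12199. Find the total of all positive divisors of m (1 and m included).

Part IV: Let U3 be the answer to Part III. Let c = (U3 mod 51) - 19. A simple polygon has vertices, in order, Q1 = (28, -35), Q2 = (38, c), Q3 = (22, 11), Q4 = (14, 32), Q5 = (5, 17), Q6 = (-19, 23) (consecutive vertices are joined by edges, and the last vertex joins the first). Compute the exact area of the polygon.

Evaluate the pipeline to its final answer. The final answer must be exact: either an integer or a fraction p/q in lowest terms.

Part I: 76352 = 2^6 * 1193; sigma = (1 + 2 + 4 + 8 + 16 + 32 + 64) * (1 + 1193) = 127 * 1194 = 151638; answer 151638
Part II: U1 = 151638; d = -15; cross terms: (-22*32 - 20*-36)=16, (20*17 - -15*32)=820, (-15*-36 - -22*17)=914; twice the area = |1750| = 1750; area = 875; boundary points = 2 + 5 + 1 = 8; strictly interior points = area - boundary/2 + 1 = 872; answer 872
Part III: U2 = 872; m = 13071; 13071 = 3 * 4357; sigma = (1 + 3) * (1 + 4357) = 4 * 4358 = 17432; answer 17432
Part IV: U3 = 17432; c = 22; cross terms: (28*22 - 38*-35)=1946, (38*11 - 22*22)=-66, (22*32 - 14*11)=550, (14*17 - 5*32)=78, (5*23 - -19*17)=438, (-19*-35 - 28*23)=21; twice the area = |2967| = 2967; area = 2967/2; answer 2967/2

2967/2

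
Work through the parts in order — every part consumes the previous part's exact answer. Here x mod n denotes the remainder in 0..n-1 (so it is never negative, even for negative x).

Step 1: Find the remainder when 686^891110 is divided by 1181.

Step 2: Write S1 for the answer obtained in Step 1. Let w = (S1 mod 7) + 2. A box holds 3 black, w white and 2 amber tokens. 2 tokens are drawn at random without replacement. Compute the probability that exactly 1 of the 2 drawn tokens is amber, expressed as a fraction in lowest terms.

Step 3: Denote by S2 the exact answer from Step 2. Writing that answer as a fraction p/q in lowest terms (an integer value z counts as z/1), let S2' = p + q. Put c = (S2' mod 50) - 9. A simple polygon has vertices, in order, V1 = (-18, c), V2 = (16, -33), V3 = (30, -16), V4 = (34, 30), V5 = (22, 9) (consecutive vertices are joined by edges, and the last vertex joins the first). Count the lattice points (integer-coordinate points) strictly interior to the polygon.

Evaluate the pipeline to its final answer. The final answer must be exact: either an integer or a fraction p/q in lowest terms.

1327

Step 1: squarings mod 1181: 686^1=686, 686^2=558, 686^4=761, 686^8=431, 686^16=344, 686^32=236, 686^64=189, 686^128=291, 686^256=830, 686^512=377, 686^1024=409, 686^2048=760, 686^4096=91, 686^8192=14, 686^16384=196, 686^32768=624, 686^65536=827, 686^131072=130, 686^262144=366, 686^524288=503; 686^891110 = 686^2 * 686^4 * 686^32 * 686^64 * 686^128 * 686^2048 * 686^4096 * 686^32768 * 686^65536 * 686^262144 * 686^524288 = 11 (mod 1181); answer 11
Step 2: S1 = 11; w = 6; total draws C(11,2) = 55; favorable C(2,1)*C(9,1) = 18; P = 18/55; answer 18/55
Step 3: S2 = 18/55; threaded value p + q = 73; c = 14; cross terms: (-18*-33 - 16*14)=370, (16*-16 - 30*-33)=734, (30*30 - 34*-16)=1444, (34*9 - 22*30)=-354, (22*14 - -18*9)=470; twice the area = |2664| = 2664; area = 1332; boundary points = 1 + 1 + 2 + 3 + 5 = 12; strictly interior points = area - boundary/2 + 1 = 1327; answer 1327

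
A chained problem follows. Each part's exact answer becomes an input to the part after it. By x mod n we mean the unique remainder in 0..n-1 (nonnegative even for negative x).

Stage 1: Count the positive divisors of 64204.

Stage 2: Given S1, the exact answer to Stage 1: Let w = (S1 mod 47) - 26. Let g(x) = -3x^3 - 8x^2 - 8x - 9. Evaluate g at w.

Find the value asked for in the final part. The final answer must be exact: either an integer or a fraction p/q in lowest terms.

Stage 1: 64204 = 2^2 * 7 * 2293; number of divisors = (2+1) * (1+1) * (1+1) = 12; answer 12
Stage 2: S1 = 12; w = -14; -3*(-14)^3 - 8*(-14)^2 - 8*(-14)^1 - 9 = (8232) + (-1568) + (112) + (-9) = 6767; answer 6767

6767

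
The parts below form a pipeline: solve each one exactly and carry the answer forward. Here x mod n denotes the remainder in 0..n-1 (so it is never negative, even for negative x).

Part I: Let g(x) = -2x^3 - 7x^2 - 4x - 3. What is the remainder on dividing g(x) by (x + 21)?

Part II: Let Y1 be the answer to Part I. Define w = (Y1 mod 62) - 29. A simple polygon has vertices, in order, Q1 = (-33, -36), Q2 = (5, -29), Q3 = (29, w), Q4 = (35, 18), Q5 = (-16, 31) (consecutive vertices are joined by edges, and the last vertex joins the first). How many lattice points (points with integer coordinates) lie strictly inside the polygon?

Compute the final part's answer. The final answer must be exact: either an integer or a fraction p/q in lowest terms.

Part I: remainder = value at the root: -2*(-21)^3 - 7*(-21)^2 - 4*(-21)^1 - 3 = (18522) + (-3087) + (84) + (-3) = 15516; answer 15516
Part II: Y1 = 15516; w = -13; cross terms: (-33*-29 - 5*-36)=1137, (5*-13 - 29*-29)=776, (29*18 - 35*-13)=977, (35*31 - -16*18)=1373, (-16*-36 - -33*31)=1599; twice the area = |5862| = 5862; area = 2931; boundary points = 1 + 8 + 1 + 1 + 1 = 12; strictly interior points = area - boundary/2 + 1 = 2926; answer 2926

2926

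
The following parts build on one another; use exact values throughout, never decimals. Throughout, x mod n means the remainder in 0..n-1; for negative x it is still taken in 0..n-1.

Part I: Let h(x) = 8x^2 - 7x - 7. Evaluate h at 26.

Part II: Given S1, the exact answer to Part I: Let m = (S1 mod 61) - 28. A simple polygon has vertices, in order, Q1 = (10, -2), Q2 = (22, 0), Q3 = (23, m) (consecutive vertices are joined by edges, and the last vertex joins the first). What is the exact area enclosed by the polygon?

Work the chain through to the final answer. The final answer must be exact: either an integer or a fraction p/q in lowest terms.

35

Part I: 8*(26)^2 - 7*(26)^1 - 7 = (5408) + (-182) + (-7) = 5219; answer 5219
Part II: S1 = 5219; m = 6; cross terms: (10*0 - 22*-2)=44, (22*6 - 23*0)=132, (23*-2 - 10*6)=-106; twice the area = |70| = 70; area = 35; answer 35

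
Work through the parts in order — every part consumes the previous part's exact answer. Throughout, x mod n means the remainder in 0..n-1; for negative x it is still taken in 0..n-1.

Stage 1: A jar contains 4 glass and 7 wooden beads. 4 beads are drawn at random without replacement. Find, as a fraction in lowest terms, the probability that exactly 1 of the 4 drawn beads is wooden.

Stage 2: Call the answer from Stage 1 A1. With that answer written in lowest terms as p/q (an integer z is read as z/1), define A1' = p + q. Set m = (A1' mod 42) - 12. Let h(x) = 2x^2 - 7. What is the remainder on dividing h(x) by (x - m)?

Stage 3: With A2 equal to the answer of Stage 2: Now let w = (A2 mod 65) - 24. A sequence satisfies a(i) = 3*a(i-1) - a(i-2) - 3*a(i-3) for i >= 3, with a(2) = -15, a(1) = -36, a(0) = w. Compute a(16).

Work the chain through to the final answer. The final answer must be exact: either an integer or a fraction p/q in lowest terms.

912156

Stage 1: total draws C(11,4) = 330; favorable C(7,1)*C(4,3) = 28; P = 14/165; answer 14/165
Stage 2: A1 = 14/165; threaded value p + q = 179; m = -1; remainder = value at the root: 2*(-1)^2 - 7 = (2) + (-7) = -5; answer -5
Stage 3: A2 = -5; w = 36; a(3) = 3*(-15) - 1*(-36) - 3*(36) = -117; iterating: a(3)=-117, a(4)=-228, a(5)=-522, a(6)=-987, a(7)=-1755, a(8)=-2712, a(9)=-3420, a(10)=-2283, a(11)=4707, a(12)=26664, a(13)=82134, a(14)=205617, a(15)=454725, a(16)=912156; answer 912156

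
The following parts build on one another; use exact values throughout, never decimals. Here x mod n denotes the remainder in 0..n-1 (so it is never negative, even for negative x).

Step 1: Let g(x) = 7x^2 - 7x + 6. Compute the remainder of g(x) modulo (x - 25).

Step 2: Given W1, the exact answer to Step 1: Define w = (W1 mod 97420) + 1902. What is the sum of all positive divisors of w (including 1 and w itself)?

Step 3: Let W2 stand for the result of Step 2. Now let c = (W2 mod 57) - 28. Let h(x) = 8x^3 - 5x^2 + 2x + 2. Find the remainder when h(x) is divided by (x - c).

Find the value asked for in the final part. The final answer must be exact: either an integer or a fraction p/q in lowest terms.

Step 1: remainder = value at the root: 7*(25)^2 - 7*(25)^1 + 6 = (4375) + (-175) + (6) = 4206; answer 4206
Step 2: W1 = 4206; w = 6108; 6108 = 2^2 * 3 * 509; sigma = (1 + 2 + 4) * (1 + 3) * (1 + 509) = 7 * 4 * 510 = 14280; answer 14280
Step 3: W2 = 14280; c = 2; remainder = value at the root: 8*(2)^3 - 5*(2)^2 + 2*(2)^1 + 2 = (64) + (-20) + (4) + (2) = 50; answer 50

50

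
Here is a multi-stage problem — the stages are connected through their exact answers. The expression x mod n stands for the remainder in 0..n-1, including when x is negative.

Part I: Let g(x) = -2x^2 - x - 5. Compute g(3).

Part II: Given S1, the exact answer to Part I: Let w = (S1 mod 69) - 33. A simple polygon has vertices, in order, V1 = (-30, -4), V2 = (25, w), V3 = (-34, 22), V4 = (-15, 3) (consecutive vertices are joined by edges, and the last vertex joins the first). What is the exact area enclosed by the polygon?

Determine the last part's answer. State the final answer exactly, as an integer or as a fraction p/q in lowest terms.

534

Part I: -2*(3)^2 - 1*(3)^1 - 5 = (-18) + (-3) + (-5) = -26; answer -26
Part II: S1 = -26; w = 10; cross terms: (-30*10 - 25*-4)=-200, (25*22 - -34*10)=890, (-34*3 - -15*22)=228, (-15*-4 - -30*3)=150; twice the area = |1068| = 1068; area = 534; answer 534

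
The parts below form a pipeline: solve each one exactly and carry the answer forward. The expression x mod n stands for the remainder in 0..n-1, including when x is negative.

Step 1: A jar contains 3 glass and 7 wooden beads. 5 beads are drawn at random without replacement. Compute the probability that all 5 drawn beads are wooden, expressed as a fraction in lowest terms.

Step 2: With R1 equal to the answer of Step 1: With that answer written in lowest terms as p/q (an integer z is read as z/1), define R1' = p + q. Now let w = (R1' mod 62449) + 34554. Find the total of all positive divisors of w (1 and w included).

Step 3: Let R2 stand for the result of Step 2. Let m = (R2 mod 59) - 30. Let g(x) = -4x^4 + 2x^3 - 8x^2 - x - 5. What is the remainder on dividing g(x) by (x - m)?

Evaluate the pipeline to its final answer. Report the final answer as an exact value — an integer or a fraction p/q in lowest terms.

Step 1: total draws C(10,5) = 252; favorable C(7,5) = 21; P = 1/12; answer 1/12
Step 2: R1 = 1/12; threaded value p + q = 13; w = 34567; 34567 = 13 * 2659; sigma = (1 + 13) * (1 + 2659) = 14 * 2660 = 37240; answer 37240
Step 3: R2 = 37240; m = -19; remainder = value at the root: -4*(-19)^4 + 2*(-19)^3 - 8*(-19)^2 - 1*(-19)^1 - 5 = (-521284) + (-13718) + (-2888) + (19) + (-5) = -537876; answer -537876

-537876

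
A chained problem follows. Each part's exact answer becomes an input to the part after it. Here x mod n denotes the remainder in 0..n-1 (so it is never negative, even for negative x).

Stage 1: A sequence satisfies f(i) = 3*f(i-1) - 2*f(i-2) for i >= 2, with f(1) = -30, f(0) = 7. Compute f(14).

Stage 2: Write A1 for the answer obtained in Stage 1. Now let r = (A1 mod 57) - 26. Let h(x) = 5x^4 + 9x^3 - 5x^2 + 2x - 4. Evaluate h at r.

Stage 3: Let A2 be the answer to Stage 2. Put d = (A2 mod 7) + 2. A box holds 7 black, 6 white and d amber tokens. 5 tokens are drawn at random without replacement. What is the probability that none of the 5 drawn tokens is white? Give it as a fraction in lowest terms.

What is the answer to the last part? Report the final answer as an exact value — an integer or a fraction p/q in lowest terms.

3/52

Stage 1: f(2) = 3*(-30) - 2*(7) = -104; iterating: f(2)=-104, f(3)=-252, f(4)=-548, f(5)=-1140, f(6)=-2324, f(7)=-4692, f(8)=-9428, f(9)=-18900, f(10)=-37844, f(11)=-75732, f(12)=-151508, f(13)=-303060, f(14)=-606164; answer -606164
Stage 2: A1 = -606164; r = 5; 5*(5)^4 + 9*(5)^3 - 5*(5)^2 + 2*(5)^1 - 4 = (3125) + (1125) + (-125) + (10) + (-4) = 4131; answer 4131
Stage 3: A2 = 4131; d = 3; total draws C(16,5) = 4368; favorable C(10,5) = 252; P = 3/52; answer 3/52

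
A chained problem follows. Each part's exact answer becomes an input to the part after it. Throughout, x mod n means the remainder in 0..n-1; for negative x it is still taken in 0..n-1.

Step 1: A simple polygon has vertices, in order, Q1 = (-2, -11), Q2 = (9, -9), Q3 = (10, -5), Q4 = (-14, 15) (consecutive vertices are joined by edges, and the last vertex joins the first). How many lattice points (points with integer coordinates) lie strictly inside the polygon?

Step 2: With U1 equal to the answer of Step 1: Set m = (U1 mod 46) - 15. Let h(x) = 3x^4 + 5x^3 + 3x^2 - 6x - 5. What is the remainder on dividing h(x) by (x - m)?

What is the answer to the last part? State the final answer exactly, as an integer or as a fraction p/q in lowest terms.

50870

Step 1: cross terms: (-2*-9 - 9*-11)=117, (9*-5 - 10*-9)=45, (10*15 - -14*-5)=80, (-14*-11 - -2*15)=184; twice the area = |426| = 426; area = 213; boundary points = 1 + 1 + 4 + 2 = 8; strictly interior points = area - boundary/2 + 1 = 210; answer 210
Step 2: U1 = 210; m = 11; remainder = value at the root: 3*(11)^4 + 5*(11)^3 + 3*(11)^2 - 6*(11)^1 - 5 = (43923) + (6655) + (363) + (-66) + (-5) = 50870; answer 50870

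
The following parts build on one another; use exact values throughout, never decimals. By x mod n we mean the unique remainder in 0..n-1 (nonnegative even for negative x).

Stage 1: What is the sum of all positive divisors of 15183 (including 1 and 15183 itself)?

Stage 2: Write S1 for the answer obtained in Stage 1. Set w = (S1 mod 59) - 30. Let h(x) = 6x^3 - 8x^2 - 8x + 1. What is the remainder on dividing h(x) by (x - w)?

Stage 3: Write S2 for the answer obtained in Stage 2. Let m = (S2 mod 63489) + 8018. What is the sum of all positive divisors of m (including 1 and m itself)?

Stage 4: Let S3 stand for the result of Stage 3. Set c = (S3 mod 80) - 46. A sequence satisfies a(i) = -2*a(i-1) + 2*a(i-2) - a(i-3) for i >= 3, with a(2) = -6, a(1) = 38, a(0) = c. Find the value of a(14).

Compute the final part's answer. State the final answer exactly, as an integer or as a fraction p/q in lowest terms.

Stage 1: 15183 = 3^2 * 7 * 241; sigma = (1 + 3 + 9) * (1 + 7) * (1 + 241) = 13 * 8 * 242 = 25168; answer 25168
Stage 2: S1 = 25168; w = 4; remainder = value at the root: 6*(4)^3 - 8*(4)^2 - 8*(4)^1 + 1 = (384) + (-128) + (-32) + (1) = 225; answer 225
Stage 3: S2 = 225; m = 8243; 8243 is prime, so its only divisors are 1 and 8243; sigma = 1 + 8243 = 8244; answer 8244
Stage 4: S3 = 8244; c = -42; a(3) = -2*(-6) + 2*(38) - 1*(-42) = 130; iterating: a(3)=130, a(4)=-310, a(5)=886, a(6)=-2522, a(7)=7126, a(8)=-20182, a(9)=57138, a(10)=-161766, a(11)=457990, a(12)=-1296650, a(13)=3671046, a(14)=-10393382; answer -10393382

-10393382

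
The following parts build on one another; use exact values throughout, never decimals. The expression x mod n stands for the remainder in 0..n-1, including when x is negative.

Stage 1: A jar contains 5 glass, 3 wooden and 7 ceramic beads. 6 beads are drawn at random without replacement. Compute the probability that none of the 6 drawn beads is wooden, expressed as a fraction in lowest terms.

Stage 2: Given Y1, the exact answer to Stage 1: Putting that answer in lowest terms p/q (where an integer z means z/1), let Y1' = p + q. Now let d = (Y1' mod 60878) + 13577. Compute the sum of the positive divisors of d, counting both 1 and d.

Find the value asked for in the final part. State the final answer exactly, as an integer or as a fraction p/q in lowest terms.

Stage 1: total draws C(15,6) = 5005; favorable C(12,6) = 924; P = 12/65; answer 12/65
Stage 2: Y1 = 12/65; threaded value p + q = 77; d = 13654; 13654 = 2 * 6827; sigma = (1 + 2) * (1 + 6827) = 3 * 6828 = 20484; answer 20484

20484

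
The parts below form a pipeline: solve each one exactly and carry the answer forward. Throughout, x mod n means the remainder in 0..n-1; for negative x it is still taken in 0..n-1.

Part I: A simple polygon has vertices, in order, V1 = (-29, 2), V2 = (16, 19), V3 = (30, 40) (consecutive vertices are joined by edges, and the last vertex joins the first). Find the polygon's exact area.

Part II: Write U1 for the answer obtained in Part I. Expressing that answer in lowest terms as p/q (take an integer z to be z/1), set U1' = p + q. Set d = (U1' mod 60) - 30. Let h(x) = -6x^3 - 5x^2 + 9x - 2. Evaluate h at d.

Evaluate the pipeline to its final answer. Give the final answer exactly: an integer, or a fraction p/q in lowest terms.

Part I: cross terms: (-29*19 - 16*2)=-583, (16*40 - 30*19)=70, (30*2 - -29*40)=1220; twice the area = |707| = 707; area = 707/2; answer 707/2
Part II: U1 = 707/2; threaded value p + q = 709; d = 19; -6*(19)^3 - 5*(19)^2 + 9*(19)^1 - 2 = (-41154) + (-1805) + (171) + (-2) = -42790; answer -42790

-42790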